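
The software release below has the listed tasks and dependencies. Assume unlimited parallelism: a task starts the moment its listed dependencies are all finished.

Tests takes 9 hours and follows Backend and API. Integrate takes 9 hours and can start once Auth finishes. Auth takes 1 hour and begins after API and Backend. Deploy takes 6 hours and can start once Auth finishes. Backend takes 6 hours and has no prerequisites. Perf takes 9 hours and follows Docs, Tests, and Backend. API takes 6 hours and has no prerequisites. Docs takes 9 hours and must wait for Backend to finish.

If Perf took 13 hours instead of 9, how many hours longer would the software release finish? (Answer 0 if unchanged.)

As given, the longest chain is Backend→Tests→Perf = 6+9+9 = 24, so the finish is 24 hours.
Perf is on the critical path; changing it to 13 makes that path 28 hours.
No other chain overtakes it, so the finish is 28 hours.
Change in finish: 28 − 24 = +4 hours.

4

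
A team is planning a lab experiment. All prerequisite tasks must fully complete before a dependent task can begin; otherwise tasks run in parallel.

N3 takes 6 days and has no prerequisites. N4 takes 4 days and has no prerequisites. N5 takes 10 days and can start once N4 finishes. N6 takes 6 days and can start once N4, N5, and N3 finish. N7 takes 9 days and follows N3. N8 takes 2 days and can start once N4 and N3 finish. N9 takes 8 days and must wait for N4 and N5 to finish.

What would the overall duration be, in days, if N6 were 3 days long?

As given, the longest chain is N4→N5→N9 = 4+10+8 = 22, so the finish is 22 days.
N6 has 2 days of float (longest path through it is 20).
No other chain overtakes it, so the finish is 22 days.

22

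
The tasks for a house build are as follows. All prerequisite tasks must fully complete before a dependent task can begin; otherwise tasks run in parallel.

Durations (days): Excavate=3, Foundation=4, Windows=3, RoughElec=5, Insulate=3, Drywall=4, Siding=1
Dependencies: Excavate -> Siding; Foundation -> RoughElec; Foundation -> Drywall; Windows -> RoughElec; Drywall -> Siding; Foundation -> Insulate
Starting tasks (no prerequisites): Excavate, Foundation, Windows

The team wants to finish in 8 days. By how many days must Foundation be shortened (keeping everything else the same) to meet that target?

Current finish: 9 days; target: 8.
Foundation is on every critical path, so each day cut from Foundation cuts the finish by one (this holds down to a finish of 8).
Need 9 − 8 = 1 day off Foundation → Foundation becomes 3 days, finish becomes 8.

1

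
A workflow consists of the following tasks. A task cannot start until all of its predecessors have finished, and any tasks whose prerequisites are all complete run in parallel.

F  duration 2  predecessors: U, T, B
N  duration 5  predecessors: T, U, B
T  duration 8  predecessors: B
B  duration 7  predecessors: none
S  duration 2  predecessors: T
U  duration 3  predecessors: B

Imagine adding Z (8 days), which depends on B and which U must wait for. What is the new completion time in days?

Originally the schedule takes 20 days.
With Z inserted, U now waits for max(B, Z).
New critical path: B→Z→U→N = 7+8+3+5 = 23 ⇒ 23 days.

23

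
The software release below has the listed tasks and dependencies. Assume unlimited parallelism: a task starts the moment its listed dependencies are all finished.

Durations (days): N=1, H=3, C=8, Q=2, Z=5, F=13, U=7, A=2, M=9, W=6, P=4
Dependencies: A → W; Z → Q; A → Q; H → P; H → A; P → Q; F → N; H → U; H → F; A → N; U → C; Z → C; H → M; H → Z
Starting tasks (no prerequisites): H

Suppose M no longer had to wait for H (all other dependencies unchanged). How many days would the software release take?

With the dependency in place, H→U→C = 3+7+8 = 18 sets the finish at 18 days.
Without H→M, M's earliest start moves from 3 to 0.
After: H→U→C = 3+7+8 = 18 → 18 days.

18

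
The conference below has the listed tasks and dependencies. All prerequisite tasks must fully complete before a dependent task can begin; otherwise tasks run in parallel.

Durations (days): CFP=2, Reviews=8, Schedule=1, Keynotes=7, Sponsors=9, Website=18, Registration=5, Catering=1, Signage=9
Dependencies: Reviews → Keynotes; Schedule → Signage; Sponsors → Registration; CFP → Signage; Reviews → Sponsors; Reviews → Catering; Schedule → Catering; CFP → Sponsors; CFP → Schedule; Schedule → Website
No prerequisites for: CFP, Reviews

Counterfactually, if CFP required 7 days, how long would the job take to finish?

The binding path is Reviews→Sponsors→Registration = 8+9+5 = 22; finish at 22 days.
CFP has 1 day of float (longest path through it is 21).
New critical path: CFP→Schedule→Website = 7+1+18 = 26 ⇒ 26 days.

26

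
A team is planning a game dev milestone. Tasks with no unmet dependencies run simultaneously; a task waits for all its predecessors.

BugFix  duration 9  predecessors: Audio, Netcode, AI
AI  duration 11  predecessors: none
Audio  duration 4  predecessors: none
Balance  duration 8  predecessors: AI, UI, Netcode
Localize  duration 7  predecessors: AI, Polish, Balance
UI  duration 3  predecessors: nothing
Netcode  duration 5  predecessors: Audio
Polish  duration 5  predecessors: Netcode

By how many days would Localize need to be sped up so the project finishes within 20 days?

Current finish: 26 days; target: 20.
Localize is on every critical path, so each day cut from Localize cuts the finish by one (this holds down to a finish of 20).
Need 26 − 20 = 6 days off Localize → Localize becomes 1 day, finish becomes 20.

6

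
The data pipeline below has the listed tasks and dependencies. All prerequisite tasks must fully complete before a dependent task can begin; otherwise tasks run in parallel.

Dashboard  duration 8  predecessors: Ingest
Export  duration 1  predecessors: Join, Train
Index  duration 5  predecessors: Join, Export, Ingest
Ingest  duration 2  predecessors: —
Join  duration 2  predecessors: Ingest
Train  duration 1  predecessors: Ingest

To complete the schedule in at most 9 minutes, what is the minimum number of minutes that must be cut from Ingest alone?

Current finish: 10 minutes; target: 9.
Ingest is on every critical path, so each minute cut from Ingest cuts the finish by one (this holds down to a finish of 9).
Need 10 − 9 = 1 minute off Ingest → Ingest becomes 1 minute, finish becomes 9.

1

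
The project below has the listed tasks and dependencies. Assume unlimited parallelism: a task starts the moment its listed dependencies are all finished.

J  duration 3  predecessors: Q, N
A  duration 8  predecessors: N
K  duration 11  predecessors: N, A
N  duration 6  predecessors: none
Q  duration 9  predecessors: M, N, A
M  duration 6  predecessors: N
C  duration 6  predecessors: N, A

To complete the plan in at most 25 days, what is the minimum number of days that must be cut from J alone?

Current finish: 26 days; target: 25.
J is on every critical path, so each day cut from J cuts the finish by one (this holds down to a finish of 25).
Need 26 − 25 = 1 day off J → J becomes 2 days, finish becomes 25.

1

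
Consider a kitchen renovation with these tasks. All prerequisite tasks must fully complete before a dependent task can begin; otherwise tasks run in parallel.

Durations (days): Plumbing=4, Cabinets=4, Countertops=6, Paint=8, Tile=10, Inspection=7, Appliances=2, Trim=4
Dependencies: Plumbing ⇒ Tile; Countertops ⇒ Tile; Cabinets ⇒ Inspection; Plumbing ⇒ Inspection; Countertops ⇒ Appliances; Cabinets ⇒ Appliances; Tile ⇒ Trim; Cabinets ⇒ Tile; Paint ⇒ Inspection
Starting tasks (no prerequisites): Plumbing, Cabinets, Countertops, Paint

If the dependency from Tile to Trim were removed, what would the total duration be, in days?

With the dependency in place, Countertops→Tile→Trim = 6+10+4 = 20 sets the finish at 20 days.
Without Tile→Trim, Trim's earliest start moves from 16 to 0.
New critical path: Countertops→Tile = 6+10 = 16 ⇒ 16 days.

16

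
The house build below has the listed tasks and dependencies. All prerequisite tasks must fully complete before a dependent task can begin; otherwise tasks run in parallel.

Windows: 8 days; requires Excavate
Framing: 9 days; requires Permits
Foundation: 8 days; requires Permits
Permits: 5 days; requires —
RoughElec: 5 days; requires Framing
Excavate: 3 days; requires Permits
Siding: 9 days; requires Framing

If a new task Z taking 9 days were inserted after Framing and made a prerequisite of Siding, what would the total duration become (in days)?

Originally the project takes 23 days.
With Z inserted, Siding now waits for max(Framing, Z).
New critical path: Permits→Framing→Z→Siding = 5+9+9+9 = 32 ⇒ 32 days.

32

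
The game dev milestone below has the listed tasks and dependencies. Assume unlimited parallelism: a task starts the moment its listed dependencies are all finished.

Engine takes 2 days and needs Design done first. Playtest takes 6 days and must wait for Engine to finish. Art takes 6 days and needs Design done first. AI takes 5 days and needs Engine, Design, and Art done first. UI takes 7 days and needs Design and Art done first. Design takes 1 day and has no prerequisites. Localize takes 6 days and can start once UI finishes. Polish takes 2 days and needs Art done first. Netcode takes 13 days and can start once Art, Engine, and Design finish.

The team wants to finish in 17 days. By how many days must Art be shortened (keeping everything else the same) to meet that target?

Current finish: 20 days; target: 17.
Art is on every critical path, so each day cut from Art cuts the finish by one (this holds down to a finish of 16).
Need 20 − 17 = 3 days off Art → Art becomes 3 days, finish becomes 17.

3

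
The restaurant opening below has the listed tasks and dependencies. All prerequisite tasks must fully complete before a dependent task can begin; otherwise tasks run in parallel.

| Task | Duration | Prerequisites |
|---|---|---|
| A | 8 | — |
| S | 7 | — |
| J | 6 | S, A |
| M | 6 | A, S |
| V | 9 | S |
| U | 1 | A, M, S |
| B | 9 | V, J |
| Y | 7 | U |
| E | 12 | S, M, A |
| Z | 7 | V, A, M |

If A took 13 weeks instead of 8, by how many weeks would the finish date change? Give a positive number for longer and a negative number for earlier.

Critical path before the change: A→M→E = 8+6+12 = 26 giving 26 weeks.
A lies on that path, so at 13 weeks the path becomes 31 weeks.
No other chain overtakes it, so the finish is 31 weeks.
Change in finish: 31 − 26 = +5 weeks.

5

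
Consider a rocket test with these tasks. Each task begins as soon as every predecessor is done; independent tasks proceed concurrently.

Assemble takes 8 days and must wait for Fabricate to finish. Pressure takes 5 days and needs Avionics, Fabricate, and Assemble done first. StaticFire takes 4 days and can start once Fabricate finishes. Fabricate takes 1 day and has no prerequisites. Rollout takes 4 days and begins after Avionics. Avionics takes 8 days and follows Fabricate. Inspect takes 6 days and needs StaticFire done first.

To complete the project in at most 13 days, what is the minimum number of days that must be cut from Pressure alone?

Current finish: 14 days; target: 13.
Pressure is on every critical path, so each day cut from Pressure cuts the finish by one (this holds down to a finish of 13).
Need 14 − 13 = 1 day off Pressure → Pressure becomes 4 days, finish becomes 13.

1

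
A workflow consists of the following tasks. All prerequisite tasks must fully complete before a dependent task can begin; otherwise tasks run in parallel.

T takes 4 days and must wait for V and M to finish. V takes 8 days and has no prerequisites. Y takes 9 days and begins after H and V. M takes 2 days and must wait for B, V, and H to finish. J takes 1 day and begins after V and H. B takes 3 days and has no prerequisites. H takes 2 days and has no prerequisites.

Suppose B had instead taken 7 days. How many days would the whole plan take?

Critical path before the change: V→Y = 8+9 = 17 giving 17 days.
The longest path through B is only 9 days, so B has float 8.
No other chain overtakes it, so the finish is 17 days.

17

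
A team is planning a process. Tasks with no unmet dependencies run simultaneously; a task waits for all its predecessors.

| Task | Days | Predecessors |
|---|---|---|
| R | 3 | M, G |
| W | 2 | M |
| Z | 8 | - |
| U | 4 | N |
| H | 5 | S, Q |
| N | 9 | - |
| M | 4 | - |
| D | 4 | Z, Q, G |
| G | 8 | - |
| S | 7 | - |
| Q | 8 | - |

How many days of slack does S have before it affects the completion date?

Q→H = 8+5 = 13 sets the makespan at 13 days.
S finishes as early as 7 and must finish by 8.
So S can slip 8 − 7 = 1 day.

1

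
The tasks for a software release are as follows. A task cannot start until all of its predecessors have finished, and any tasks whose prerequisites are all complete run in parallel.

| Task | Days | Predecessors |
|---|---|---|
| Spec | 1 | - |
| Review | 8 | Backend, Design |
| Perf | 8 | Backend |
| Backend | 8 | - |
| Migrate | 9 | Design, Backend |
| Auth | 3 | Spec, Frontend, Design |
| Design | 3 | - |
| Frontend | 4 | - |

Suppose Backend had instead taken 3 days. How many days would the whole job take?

The binding path is Backend→Migrate = 8+9 = 17; finish at 17 days.
Backend is on the critical path; changing it to 3 makes that path 12 days.
Now Design→Migrate = 3+9 = 12 is longest, so the finish becomes 12 days.

12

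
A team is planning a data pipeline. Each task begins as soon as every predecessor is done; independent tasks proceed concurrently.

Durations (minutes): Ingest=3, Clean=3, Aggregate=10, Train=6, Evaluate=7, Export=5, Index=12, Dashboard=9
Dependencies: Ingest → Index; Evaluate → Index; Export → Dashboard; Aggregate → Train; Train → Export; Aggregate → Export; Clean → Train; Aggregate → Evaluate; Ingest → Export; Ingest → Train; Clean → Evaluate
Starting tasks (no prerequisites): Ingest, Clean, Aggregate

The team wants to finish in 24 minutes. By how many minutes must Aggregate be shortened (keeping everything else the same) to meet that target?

Current finish: 30 minutes; target: 24.
Aggregate is on every critical path, so each minute cut from Aggregate cuts the finish by one (this holds down to a finish of 23).
Need 30 − 24 = 6 minutes off Aggregate → Aggregate becomes 4 minutes, finish becomes 24.

6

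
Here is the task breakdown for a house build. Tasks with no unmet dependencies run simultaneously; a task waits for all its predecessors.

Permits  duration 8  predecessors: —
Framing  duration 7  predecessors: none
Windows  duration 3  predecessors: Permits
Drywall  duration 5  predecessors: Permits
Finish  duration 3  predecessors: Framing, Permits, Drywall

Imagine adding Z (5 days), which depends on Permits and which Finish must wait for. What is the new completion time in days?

Originally the job takes 16 days.
With Z inserted, Finish now waits for max(Framing, Permits, Drywall, Z).
New critical path: Permits→Z→Finish = 8+5+3 = 16 ⇒ 16 days.

16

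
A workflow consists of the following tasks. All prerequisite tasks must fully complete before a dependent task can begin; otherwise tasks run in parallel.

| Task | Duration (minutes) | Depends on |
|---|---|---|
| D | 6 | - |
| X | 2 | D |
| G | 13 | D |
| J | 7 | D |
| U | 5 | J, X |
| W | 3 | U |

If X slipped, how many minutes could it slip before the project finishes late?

5

Critical path: D→J→U→W = 6+7+5+3 = 21, so the finish is 21 minutes.
X finishes as early as 8 and must finish by 13.
Slack of X = 11 − 6 = 5 minutes.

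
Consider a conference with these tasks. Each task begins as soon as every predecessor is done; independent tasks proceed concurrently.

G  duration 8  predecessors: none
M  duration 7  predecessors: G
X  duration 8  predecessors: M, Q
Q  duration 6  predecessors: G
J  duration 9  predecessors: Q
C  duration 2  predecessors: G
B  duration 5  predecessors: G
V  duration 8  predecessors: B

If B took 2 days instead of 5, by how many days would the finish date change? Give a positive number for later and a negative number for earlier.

Actual critical path: G→M→X = 8+7+8 = 23 ⇒ 23 days.
B is off the critical path — its longest chain is 21 days, giving 2 of slack.
That remains the longest chain; total 23 days.
Change in finish: 23 − 23 = +0 days.

0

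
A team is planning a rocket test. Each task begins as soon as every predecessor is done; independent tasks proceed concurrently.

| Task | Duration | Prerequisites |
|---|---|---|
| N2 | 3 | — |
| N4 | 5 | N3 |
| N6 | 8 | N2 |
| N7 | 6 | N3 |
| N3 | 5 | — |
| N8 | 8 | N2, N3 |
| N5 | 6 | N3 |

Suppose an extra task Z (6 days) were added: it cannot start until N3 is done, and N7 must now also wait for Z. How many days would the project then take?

17

Originally the project takes 13 days.
With Z inserted, N7 now waits for max(N3, Z).
New critical path: N3→Z→N7 = 5+6+6 = 17 ⇒ 17 days.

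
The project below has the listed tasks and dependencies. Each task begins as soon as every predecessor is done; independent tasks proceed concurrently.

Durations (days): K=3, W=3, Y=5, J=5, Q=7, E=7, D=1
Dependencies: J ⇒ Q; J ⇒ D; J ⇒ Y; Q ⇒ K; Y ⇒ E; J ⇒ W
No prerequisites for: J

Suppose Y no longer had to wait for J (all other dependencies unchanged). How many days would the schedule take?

Original critical path: J→Y→E = 5+5+7 = 17 ⇒ 17 days.
Without J→Y, Y's earliest start moves from 5 to 0.
The longest chain is now J→Q→K = 5+7+3 = 15, so the schedule takes 15 days.

15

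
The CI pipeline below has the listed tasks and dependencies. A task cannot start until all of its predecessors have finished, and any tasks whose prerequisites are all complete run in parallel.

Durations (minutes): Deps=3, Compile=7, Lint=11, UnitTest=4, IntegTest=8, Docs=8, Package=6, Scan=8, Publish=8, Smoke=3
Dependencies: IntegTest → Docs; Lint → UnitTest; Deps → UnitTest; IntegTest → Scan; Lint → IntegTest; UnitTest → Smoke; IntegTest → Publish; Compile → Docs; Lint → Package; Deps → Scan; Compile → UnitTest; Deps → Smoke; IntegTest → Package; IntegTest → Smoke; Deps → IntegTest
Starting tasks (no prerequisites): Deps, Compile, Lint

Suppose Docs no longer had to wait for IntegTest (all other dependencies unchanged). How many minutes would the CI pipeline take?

27

Before: longest chain Lint→IntegTest→Docs = 11+8+8 = 27, finish 27.
Without IntegTest→Docs, Docs's earliest start moves from 19 to 7.
After: Lint→IntegTest→Scan = 11+8+8 = 27 → 27 minutes.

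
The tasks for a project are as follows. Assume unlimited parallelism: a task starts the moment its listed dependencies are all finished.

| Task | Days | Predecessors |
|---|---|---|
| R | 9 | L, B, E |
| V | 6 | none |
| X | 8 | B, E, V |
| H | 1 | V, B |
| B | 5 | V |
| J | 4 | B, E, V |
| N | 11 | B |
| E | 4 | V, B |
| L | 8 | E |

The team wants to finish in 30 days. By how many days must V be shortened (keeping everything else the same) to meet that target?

2

Current finish: 32 days; target: 30.
V is on every critical path, so each day cut from V cuts the finish by one (this holds down to a finish of 27).
Need 32 − 30 = 2 days off V → V becomes 4 days, finish becomes 30.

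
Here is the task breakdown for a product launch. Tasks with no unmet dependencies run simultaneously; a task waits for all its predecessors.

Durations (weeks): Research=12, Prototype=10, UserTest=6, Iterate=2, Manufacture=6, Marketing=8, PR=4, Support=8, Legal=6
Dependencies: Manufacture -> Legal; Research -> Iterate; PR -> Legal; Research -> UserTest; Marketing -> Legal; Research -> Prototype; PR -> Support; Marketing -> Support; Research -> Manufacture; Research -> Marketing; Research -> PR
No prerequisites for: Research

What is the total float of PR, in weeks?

4

Research→Marketing→Support = 12+8+8 = 28 sets the makespan at 28 weeks.
The longest chain containing PR totals 24 weeks.
Float = 28 − 24 = 4.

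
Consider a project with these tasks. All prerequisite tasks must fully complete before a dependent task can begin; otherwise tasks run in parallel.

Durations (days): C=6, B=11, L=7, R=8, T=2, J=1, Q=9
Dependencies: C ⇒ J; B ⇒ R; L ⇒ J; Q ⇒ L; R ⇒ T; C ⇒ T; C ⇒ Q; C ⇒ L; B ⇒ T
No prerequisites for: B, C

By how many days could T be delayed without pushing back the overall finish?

C→Q→L→J = 6+9+7+1 = 23 sets the makespan at 23 days.
T finishes as early as 21 and must finish by 23.
Slack of T = 21 − 19 = 2 days.

2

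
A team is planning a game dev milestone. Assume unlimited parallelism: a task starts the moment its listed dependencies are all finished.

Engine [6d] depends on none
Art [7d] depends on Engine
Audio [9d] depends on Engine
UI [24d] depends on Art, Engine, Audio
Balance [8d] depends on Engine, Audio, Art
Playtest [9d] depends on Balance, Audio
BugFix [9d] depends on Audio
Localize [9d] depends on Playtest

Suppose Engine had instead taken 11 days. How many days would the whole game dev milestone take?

As given, the longest chain is Engine→Audio→Balance→Playtest→Localize = 6+9+8+9+9 = 41, so the finish is 41 days.
Engine lies on that path, so at 11 days the path becomes 46 days.
No other chain overtakes it, so the finish is 46 days.

46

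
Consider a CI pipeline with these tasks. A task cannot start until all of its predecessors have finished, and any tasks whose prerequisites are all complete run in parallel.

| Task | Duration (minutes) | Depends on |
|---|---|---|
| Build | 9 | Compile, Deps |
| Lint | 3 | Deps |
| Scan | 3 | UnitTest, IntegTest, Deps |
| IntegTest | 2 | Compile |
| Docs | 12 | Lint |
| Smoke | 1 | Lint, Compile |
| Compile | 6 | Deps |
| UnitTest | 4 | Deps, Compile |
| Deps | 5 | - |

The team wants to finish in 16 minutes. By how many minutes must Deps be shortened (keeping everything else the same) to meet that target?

4

Current finish: 20 minutes; target: 16.
Deps is on every critical path, so each minute cut from Deps cuts the finish by one (this holds down to a finish of 16).
Need 20 − 16 = 4 minutes off Deps → Deps becomes 1 minute, finish becomes 16.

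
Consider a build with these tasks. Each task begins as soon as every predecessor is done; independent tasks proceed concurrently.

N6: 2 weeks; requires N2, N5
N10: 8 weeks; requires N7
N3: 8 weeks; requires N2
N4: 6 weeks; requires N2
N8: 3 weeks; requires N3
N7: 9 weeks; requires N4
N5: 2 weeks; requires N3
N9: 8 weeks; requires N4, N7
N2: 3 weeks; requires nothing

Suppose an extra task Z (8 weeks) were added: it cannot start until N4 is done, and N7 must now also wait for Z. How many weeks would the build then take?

Originally the build takes 26 weeks.
With Z inserted, N7 now waits for max(N4, Z).
New critical path: N2→N4→Z→N7→N9 = 3+6+8+9+8 = 34 ⇒ 34 weeks.

34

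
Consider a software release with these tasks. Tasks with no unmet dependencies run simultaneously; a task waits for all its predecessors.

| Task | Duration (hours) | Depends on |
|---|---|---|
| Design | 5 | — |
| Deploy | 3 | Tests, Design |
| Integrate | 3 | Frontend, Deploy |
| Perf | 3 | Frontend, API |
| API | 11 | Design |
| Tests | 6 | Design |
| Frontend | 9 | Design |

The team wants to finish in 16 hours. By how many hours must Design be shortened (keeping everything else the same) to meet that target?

3

Current finish: 19 hours; target: 16.
Design is on every critical path, so each hour cut from Design cuts the finish by one (this holds down to a finish of 15).
Need 19 − 16 = 3 hours off Design → Design becomes 2 hours, finish becomes 16.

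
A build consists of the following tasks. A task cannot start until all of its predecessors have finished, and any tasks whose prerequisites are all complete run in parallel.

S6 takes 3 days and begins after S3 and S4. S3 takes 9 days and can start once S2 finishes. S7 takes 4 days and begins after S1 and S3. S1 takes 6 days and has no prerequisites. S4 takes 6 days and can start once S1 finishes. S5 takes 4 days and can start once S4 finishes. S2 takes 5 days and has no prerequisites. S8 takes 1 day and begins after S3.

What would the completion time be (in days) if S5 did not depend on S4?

Before: longest chain S2→S3→S7 = 5+9+4 = 18, finish 18.
Without S4→S5, S5's earliest start moves from 12 to 0.
After: S2→S3→S7 = 5+9+4 = 18 → 18 days.

18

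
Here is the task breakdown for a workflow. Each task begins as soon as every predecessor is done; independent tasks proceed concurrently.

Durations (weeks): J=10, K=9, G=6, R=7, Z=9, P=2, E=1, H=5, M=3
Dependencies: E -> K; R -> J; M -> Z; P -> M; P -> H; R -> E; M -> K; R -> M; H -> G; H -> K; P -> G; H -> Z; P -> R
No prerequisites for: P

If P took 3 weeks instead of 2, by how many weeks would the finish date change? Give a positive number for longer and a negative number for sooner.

1

Actual critical path: P→R→M→K = 2+7+3+9 = 21 ⇒ 21 weeks.
Since P is critical, the +1 change carries straight to that chain (now 22 weeks).
That remains the longest chain; total 22 weeks.
Change in finish: 22 − 21 = +1 weeks.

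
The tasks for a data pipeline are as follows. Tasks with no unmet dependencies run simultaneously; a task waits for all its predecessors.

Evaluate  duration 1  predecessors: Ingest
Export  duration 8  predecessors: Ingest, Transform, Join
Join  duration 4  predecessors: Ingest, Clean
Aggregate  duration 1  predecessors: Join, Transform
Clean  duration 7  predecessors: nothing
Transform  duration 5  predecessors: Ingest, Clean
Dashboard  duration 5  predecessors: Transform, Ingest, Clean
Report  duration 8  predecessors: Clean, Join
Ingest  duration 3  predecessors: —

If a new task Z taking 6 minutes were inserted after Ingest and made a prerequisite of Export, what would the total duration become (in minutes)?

20

Originally the project takes 20 minutes.
With Z inserted, Export now waits for max(Ingest, Transform, Join, Z).
New critical path: Clean→Transform→Export = 7+5+8 = 20 ⇒ 20 minutes.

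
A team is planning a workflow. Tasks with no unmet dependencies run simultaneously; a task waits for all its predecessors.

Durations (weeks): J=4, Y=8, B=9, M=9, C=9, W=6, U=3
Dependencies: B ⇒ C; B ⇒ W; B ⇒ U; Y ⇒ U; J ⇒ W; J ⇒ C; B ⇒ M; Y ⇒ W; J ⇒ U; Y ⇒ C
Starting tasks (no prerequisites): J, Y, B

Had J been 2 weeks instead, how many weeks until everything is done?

18

As given, the longest chain is B→M = 9+9 = 18, so the finish is 18 weeks.
The longest path through J is only 13 weeks, so J has float 5.
The critical path is still B→M; finish is now 18 weeks.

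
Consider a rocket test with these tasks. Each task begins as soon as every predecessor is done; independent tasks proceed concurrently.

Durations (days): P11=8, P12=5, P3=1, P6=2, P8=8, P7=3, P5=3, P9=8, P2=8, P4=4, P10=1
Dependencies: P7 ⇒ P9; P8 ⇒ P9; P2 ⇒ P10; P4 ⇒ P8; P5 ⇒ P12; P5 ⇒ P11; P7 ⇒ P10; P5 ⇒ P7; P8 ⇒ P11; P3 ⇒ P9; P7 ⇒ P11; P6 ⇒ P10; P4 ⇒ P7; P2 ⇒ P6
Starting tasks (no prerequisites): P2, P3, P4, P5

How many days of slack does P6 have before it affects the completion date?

9

Critical path: P4→P8→P9 = 4+8+8 = 20, so the finish is 20 days.
The longest chain containing P6 totals 11 days.
Slack of P6 = 17 − 8 = 9 days.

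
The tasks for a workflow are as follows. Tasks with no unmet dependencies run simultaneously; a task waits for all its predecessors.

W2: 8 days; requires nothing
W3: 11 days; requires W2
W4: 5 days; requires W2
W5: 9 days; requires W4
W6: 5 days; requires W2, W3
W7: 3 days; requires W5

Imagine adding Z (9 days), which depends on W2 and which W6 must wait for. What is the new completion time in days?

25

Originally the job takes 25 days.
With Z inserted, W6 now waits for max(W2, W3, Z).
New critical path: W2→W4→W5→W7 = 8+5+9+3 = 25 ⇒ 25 days.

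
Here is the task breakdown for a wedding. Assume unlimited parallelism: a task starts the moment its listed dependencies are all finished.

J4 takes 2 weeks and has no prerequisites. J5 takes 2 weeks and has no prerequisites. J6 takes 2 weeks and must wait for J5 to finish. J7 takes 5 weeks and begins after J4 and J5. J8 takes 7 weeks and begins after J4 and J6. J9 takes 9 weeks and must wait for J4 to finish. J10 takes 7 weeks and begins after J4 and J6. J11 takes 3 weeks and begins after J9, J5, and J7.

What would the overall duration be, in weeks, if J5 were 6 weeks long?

As given, the longest chain is J4→J9→J11 = 2+9+3 = 14, so the finish is 14 weeks.
J5 is off the critical path — its longest chain is 11 weeks, giving 3 of slack.
Now J5→J6→J8 = 6+2+7 = 15 is longest, so the finish becomes 15 weeks.

15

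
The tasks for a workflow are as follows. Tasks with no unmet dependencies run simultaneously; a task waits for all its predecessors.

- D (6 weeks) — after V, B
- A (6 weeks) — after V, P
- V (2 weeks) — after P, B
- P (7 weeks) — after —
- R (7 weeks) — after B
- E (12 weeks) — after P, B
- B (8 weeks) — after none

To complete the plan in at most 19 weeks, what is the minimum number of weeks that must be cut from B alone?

Current finish: 20 weeks; target: 19.
B is on every critical path, so each week cut from B cuts the finish by one (this holds down to a finish of 19).
Need 20 − 19 = 1 week off B → B becomes 7 weeks, finish becomes 19.

1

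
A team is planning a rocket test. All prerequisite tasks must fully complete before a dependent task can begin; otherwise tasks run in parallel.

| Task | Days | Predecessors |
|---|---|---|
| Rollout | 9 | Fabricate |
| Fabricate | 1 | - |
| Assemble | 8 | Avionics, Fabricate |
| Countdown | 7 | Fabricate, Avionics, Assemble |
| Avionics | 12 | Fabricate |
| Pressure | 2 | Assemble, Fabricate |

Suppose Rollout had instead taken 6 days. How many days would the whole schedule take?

Critical path before the change: Fabricate→Avionics→Assemble→Countdown = 1+12+8+7 = 28 giving 28 days.
The longest path through Rollout is only 10 days, so Rollout has float 18.
No other chain overtakes it, so the finish is 28 days.

28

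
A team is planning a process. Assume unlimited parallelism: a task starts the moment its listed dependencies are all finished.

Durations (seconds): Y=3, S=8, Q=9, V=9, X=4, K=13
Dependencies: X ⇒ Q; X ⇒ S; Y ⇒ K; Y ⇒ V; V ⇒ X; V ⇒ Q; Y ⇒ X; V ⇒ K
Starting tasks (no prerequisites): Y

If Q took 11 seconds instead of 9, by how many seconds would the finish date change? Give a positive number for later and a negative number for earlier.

The binding path is Y→V→X→Q = 3+9+4+9 = 25; finish at 25 seconds.
Q lies on that path, so at 11 seconds the path becomes 27 seconds.
That remains the longest chain; total 27 seconds.
Change in finish: 27 − 25 = +2 seconds.

2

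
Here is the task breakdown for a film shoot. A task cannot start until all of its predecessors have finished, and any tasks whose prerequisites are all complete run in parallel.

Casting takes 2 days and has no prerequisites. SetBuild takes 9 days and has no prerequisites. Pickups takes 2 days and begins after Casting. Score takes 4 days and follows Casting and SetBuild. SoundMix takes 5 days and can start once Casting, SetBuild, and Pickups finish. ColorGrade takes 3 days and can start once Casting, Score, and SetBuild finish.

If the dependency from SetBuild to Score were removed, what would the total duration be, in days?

Before: longest chain SetBuild→Score→ColorGrade = 9+4+3 = 16, finish 16.
Without SetBuild→Score, Score's earliest start moves from 9 to 2.
After: SetBuild→SoundMix = 9+5 = 14 → 14 days.

14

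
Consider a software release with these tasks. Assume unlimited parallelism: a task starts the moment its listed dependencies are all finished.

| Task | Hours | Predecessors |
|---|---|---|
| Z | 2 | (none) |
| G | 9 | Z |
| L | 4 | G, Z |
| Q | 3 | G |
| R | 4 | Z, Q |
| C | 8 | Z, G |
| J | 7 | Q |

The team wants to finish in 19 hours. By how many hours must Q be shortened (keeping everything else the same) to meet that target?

Current finish: 21 hours; target: 19.
Q is on every critical path, so each hour cut from Q cuts the finish by one (this holds down to a finish of 19).
Need 21 − 19 = 2 hours off Q → Q becomes 1 hour, finish becomes 19.

2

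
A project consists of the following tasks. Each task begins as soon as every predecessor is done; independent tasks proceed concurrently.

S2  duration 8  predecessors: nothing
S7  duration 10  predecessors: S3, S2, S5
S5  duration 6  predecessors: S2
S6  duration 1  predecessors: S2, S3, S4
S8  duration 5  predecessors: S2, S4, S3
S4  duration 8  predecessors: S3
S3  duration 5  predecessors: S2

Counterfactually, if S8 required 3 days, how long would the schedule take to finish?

24

Critical path before the change: S2→S3→S4→S8 = 8+5+8+5 = 26 giving 26 days.
S8 is on the critical path; changing it to 3 makes that path 24 days.
No other chain overtakes it, so the finish is 24 days.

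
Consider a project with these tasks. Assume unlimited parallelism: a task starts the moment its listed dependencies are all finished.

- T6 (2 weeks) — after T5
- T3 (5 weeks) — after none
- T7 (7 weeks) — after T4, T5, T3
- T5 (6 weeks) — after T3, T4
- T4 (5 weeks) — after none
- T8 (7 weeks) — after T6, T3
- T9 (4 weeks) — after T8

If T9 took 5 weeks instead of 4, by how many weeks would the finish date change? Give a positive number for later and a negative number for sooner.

Critical path before the change: T3→T5→T6→T8→T9 = 5+6+2+7+4 = 24 giving 24 weeks.
T9 lies on that path, so at 5 weeks the path becomes 25 weeks.
The critical path is still T3→T5→T6→T8→T9; finish is now 25 weeks.
Change in finish: 25 − 24 = +1 weeks.

1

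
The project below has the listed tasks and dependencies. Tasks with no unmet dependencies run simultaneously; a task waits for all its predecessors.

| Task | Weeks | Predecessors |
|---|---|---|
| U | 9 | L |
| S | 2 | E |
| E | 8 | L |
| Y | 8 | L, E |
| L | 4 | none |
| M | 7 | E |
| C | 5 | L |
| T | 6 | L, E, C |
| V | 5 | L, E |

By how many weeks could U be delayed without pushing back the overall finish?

L→E→Y = 4+8+8 = 20 sets the makespan at 20 weeks.
The longest chain containing U totals 13 weeks.
So U can slip 20 − 13 = 7 weeks.

7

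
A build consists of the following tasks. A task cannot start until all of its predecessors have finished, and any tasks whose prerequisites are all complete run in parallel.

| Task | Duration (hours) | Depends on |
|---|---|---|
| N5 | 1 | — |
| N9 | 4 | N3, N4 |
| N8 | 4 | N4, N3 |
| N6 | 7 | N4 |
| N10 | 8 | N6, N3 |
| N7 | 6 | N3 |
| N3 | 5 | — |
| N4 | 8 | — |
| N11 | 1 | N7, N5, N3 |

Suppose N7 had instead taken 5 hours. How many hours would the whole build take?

Actual critical path: N4→N6→N10 = 8+7+8 = 23 ⇒ 23 hours.
N7 has 11 hours of float (longest path through it is 12).
The critical path is still N4→N6→N10; finish is now 23 hours.

23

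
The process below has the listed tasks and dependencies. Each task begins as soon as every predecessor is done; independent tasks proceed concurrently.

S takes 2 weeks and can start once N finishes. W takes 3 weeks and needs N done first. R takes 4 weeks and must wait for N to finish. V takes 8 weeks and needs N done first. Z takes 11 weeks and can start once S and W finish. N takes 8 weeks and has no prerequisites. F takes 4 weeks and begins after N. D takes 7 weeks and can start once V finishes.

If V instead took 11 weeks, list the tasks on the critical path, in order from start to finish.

Actual critical path: N→V→D = 8+8+7 = 23 ⇒ 23 weeks.
V lies on that path, so at 11 weeks the path becomes 26 weeks.
That remains the longest chain; total 26 weeks.

N, V, D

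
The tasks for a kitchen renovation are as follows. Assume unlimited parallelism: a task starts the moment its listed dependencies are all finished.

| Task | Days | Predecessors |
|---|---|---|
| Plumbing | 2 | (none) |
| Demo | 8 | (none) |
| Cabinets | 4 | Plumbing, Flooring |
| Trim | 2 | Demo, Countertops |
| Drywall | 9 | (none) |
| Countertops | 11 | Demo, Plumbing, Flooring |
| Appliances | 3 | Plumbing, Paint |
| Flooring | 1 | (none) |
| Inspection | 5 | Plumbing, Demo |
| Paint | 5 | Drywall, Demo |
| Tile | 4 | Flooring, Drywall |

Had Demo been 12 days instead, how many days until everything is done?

Baseline: Demo→Countertops→Trim = 8+11+2 = 21 → 21 days.
Since Demo is critical, the +4 change carries straight to that chain (now 25 days).
That remains the longest chain; total 25 days.

25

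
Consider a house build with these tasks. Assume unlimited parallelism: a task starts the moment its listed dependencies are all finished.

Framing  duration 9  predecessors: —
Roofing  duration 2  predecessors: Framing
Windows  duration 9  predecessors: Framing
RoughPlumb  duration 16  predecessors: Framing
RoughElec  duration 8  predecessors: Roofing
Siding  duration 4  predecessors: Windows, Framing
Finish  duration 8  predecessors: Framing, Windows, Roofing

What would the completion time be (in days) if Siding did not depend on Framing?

Original critical path: Framing→Windows→Finish = 9+9+8 = 26 ⇒ 26 days.
Dropping Framing→Siding doesn't change Siding's earliest start (18); another predecessor still binds.
The longest chain is now Framing→Windows→Finish = 9+9+8 = 26, so the project takes 26 days.

26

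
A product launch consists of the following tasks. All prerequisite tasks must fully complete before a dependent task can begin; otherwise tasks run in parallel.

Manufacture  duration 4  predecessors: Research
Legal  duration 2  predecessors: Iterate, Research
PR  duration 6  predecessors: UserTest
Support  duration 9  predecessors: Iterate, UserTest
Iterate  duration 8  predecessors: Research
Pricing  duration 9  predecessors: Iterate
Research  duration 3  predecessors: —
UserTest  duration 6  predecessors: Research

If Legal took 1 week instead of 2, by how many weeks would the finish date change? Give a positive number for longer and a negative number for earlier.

0

Baseline: Research→Iterate→Pricing = 3+8+9 = 20 → 20 weeks.
Legal is off the critical path — its longest chain is 13 weeks, giving 7 of slack.
No other chain overtakes it, so the finish is 20 weeks.
Change in finish: 20 − 20 = +0 weeks.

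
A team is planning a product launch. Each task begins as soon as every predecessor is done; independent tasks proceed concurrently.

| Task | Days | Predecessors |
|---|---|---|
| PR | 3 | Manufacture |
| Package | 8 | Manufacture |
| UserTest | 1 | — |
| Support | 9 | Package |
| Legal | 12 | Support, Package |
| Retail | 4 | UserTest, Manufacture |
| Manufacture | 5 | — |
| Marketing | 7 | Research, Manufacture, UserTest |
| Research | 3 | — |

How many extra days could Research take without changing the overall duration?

24

The longest chain is Manufacture→Package→Support→Legal = 5+8+9+12 = 34; overall finish 34 days.
Research finishes as early as 3 and must finish by 27.
So Research can slip 27 − 3 = 24 days.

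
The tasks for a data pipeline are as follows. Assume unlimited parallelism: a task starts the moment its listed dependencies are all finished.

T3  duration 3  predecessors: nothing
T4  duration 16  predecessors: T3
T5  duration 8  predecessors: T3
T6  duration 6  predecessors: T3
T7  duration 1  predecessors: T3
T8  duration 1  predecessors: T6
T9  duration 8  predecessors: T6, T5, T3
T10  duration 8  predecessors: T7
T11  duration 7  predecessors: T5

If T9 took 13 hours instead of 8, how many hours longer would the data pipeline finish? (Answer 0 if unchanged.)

5

Actual critical path: T3→T5→T9 = 3+8+8 = 19 ⇒ 19 hours.
Since T9 is critical, the +5 change carries straight to that chain (now 24 hours).
The critical path is still T3→T5→T9; finish is now 24 hours.
Change in finish: 24 − 19 = +5 hours.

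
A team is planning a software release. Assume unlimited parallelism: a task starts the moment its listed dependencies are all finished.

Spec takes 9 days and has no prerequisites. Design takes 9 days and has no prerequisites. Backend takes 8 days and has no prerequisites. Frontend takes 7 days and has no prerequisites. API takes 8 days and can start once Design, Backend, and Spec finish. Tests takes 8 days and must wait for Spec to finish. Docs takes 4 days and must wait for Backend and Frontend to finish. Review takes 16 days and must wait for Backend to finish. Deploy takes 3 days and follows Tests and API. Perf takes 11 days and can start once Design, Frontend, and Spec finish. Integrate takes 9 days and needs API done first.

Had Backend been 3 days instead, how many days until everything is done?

26

Actual critical path: Spec→API→Integrate = 9+8+9 = 26 ⇒ 26 days.
The longest path through Backend is only 25 days, so Backend has float 1.
The critical path is still Spec→API→Integrate; finish is now 26 days.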